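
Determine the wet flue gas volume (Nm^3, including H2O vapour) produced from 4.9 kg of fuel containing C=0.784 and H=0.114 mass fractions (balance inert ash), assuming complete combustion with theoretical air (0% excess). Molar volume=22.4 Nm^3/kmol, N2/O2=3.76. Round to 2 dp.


Per kg fuel: CO2 = (C/12 kmol)*22.4 = (0.784/12)*22.4 = 1.46347 Nm^3
Per kg fuel: H2O = (H/2 kmol)*22.4 = (0.114/2)*22.4 = 1.27680 Nm^3
O2 needed per kg fuel = C/12 + H/4 = 0.784/12 + 0.114/4 = 0.09383333 kmol
Per kg fuel: N2 = O2*3.76*22.4 = 0.09383333*3.76*22.4 = 7.90302 Nm^3
Total per kg = 1.46347 + 1.27680 + 7.90302 = 10.64329 Nm^3
Total = 10.64329 * 4.9 = 52.15 Nm^3


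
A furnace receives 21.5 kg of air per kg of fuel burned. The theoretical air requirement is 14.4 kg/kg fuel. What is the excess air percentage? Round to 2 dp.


Excess air = actual - stoichiometric = 21.5 - 14.4 = 7.10 kg/kg fuel
Excess air % = (excess / stoich) * 100 = (7.10 / 14.4) * 100 = 49.31%


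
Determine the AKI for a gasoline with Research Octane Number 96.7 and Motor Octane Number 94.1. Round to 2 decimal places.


AKI = (RON + MON) / 2
AKI = (96.7 + 94.1) / 2
AKI = 190.8 / 2 = 95.40


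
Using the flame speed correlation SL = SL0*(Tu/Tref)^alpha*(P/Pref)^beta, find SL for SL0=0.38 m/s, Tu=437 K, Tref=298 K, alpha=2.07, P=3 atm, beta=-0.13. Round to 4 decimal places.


SL = SL0 * (Tu/Tref)^alpha * (P/Pref)^beta
T ratio = 437/298 = 1.46644295
(T ratio)^alpha = 1.46644295^2.07 = 2.208864
(P/Pref)^beta = 3^(-0.13) = 0.866910
SL = 0.38 * 2.208864 * 0.866910 = 0.7277 m/s


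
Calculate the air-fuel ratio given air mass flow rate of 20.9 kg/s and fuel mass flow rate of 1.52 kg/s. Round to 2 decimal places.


AFR = m_air / m_fuel
AFR = 20.9 / 1.52 = 13.75


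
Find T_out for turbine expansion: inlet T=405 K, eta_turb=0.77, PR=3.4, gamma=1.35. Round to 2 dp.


T_out = T_in * (1 - eta * (1 - PR^(-(gamma-1)/gamma)))
Exponent = -(1.35-1)/1.35 = -0.25925926
PR^exp = 3.4^(-0.25925926) = 0.72813041
Factor = 1 - 0.77*(1 - 0.72813041) = 0.79066042
T_out = 405 * 0.79066042 = 320.22 K


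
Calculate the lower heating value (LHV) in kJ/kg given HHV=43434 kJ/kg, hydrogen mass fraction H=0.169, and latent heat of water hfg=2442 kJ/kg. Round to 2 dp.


LHV = HHV - hfg * 9 * H
Water correction = 2442 * 9 * 0.169 = 3714.282 kJ/kg
LHV = 43434 - 3714.282 = 39719.72 kJ/kg


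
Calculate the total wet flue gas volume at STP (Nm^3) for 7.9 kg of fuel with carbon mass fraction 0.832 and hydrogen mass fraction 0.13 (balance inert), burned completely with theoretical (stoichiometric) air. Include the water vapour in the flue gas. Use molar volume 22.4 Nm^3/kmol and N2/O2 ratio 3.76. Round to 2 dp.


Per kg fuel: CO2 = (C/12 kmol)*22.4 = (0.832/12)*22.4 = 1.55307 Nm^3
Per kg fuel: H2O = (H/2 kmol)*22.4 = (0.13/2)*22.4 = 1.45600 Nm^3
O2 needed per kg fuel = C/12 + H/4 = 0.832/12 + 0.13/4 = 0.10183333 kmol
Per kg fuel: N2 = O2*3.76*22.4 = 0.10183333*3.76*22.4 = 8.57681 Nm^3
Total per kg = 1.55307 + 1.45600 + 8.57681 = 11.58588 Nm^3
Total = 11.58588 * 7.9 = 91.53 Nm^3


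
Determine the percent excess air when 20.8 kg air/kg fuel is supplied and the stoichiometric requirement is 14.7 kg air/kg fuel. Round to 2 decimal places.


Excess air = actual - stoichiometric = 20.8 - 14.7 = 6.10 kg/kg fuel
Excess air % = (excess / stoich) * 100 = (6.10 / 14.7) * 100 = 41.50%


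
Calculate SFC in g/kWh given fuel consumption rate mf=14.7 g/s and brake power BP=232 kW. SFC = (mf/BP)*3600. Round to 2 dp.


SFC = (mf / BP) * 3600
Rate = 14.7 / 232 = 0.063362 g/(s*kW)
SFC = 0.063362 * 3600 = 228.10 g/kWh


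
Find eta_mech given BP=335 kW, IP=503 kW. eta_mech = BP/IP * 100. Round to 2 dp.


eta_mech = (BP / IP) * 100
Ratio = 335 / 503 = 0.6660
eta_mech = 0.6660 * 100 = 66.60%


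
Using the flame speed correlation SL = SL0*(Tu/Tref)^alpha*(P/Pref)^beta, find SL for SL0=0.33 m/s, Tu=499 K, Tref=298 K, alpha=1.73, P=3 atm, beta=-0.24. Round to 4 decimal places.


SL = SL0 * (Tu/Tref)^alpha * (P/Pref)^beta
T ratio = 499/298 = 1.67449664
(T ratio)^alpha = 1.67449664^1.73 = 2.439607
(P/Pref)^beta = 3^(-0.24) = 0.768229
SL = 0.33 * 2.439607 * 0.768229 = 0.6185 m/s


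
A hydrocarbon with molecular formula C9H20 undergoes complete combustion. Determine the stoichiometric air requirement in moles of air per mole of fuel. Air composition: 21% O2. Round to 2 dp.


Balanced combustion: C9H20 + 14 O2 -> 9 CO2 + 10 H2O
O2 needed = C + H/4 = 9 + 20/4 = 14.00 moles
Air moles = O2 / 0.21 = 14.00 / 0.21 = 66.67 moles air


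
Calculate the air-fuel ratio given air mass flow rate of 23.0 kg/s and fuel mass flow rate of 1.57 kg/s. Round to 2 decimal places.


AFR = m_air / m_fuel
AFR = 23.0 / 1.57 = 14.65


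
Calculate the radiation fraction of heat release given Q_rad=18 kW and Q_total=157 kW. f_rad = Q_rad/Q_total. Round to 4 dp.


f_rad = Q_rad / Q_total
f_rad = 18 / 157 = 0.1146


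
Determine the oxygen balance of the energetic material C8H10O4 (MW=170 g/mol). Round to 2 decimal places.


OB = -1600 * (2C + H/2 - O) / MW
Inner = 2*8 + 10/2 - 4 = 17.00
OB = -1600 * 17.00 / 170 = -160.00%


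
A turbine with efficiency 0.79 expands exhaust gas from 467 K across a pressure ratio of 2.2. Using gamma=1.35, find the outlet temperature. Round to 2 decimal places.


T_out = T_in * (1 - eta * (1 - PR^(-(gamma-1)/gamma)))
Exponent = -(1.35-1)/1.35 = -0.25925926
PR^exp = 2.2^(-0.25925926) = 0.81512413
Factor = 1 - 0.79*(1 - 0.81512413) = 0.85394806
T_out = 467 * 0.85394806 = 398.79 K


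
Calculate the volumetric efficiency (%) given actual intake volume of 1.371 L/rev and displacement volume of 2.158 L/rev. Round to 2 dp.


eta_v = (V_actual / V_disp) * 100
Ratio = 1.371 / 2.158 = 0.6353
eta_v = 0.6353 * 100 = 63.53%


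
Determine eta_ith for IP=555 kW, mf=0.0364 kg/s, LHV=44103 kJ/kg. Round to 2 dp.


eta_ith = (IP / (mf * LHV)) * 100
Denominator = 0.0364 * 44103 = 1605.3492 kW
eta_ith = (555 / 1605.3492) * 100 = 34.57%


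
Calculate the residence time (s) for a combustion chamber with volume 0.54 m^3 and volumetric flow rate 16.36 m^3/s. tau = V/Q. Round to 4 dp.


tau = V / Q_flow
tau = 0.54 / 16.36 = 0.0330 s


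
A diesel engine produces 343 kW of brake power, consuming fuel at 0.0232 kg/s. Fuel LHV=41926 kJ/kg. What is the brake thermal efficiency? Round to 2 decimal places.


eta_BTE = (BP / (mf * LHV)) * 100
Denominator = 0.0232 * 41926 = 972.6832 kW
eta_BTE = (343 / 972.6832) * 100 = 35.26%


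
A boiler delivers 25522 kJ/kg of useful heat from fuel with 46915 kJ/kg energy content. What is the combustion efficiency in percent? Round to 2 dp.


Efficiency = (Q_useful / Q_fuel) * 100
Efficiency = (25522 / 46915) * 100
Efficiency = 0.5440 * 100 = 54.40%


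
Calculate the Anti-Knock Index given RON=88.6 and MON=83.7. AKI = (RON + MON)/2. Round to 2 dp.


AKI = (RON + MON) / 2
AKI = (88.6 + 83.7) / 2
AKI = 172.3 / 2 = 86.15


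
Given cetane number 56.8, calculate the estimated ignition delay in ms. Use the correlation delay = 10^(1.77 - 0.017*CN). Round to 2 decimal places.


delay = 10^(1.77 - 0.017*CN)
Exponent = 1.77 - 0.017*56.8 = 0.8044
delay = 10^0.8044 = 6.37 ms


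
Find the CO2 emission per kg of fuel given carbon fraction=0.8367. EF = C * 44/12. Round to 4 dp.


EF = C_frac * (M_CO2 / M_C)
EF = 0.8367 * (44/12)
EF = 0.8367 * 3.666667 = 3.0679 kg_CO2/kg_fuel


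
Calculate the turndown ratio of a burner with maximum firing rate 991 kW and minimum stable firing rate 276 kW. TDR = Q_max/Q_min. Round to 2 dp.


TDR = Q_max / Q_min
TDR = 991 / 276 = 3.59


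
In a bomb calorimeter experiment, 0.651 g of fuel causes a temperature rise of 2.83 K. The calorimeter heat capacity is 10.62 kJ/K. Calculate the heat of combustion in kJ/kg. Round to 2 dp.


Hc = C_cal * delta_T / m_fuel
Q_released = 10.62 * 2.83 = 30.0546 kJ
m_fuel = 0.651 g = 0.651/1000 kg = 0.000651 kg
Hc = 30.0546 / 0.000651 = 46166.82 kJ/kg


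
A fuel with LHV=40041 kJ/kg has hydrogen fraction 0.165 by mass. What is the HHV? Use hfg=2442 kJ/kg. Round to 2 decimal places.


HHV = LHV + hfg * 9 * H
Water addition = 2442 * 9 * 0.165 = 3626.370 kJ/kg
HHV = 40041 + 3626.370 = 43667.37 kJ/kg


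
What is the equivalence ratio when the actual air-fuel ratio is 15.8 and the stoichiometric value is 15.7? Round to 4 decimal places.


phi = AFR_stoich / AFR_actual
phi = 15.7 / 15.8 = 0.9937


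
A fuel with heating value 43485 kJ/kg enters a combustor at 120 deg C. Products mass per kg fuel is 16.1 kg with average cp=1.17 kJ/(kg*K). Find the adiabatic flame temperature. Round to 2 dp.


T_ad = T_in + Hc / (m_p * cp)
Denominator = 16.1 * 1.17 = 18.8370
Temperature rise = 43485 / 18.8370 = 2308.49 K
T_ad = 120 + 2308.49 = 2428.49 deg C


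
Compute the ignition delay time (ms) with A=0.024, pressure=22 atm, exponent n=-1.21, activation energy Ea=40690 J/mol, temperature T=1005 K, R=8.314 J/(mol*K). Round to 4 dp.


tau = A * P^n * exp(Ea/(R*T))
P^n = 22^(-1.21) = 0.02375027
Ea/(R*T) = 40690/(8.314*1005) = 4.869805
exp(Ea/(R*T)) = 130.295560
tau = 0.024 * 0.02375027 * 130.295560 = 0.0743 ms


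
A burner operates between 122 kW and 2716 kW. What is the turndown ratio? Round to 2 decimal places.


TDR = Q_max / Q_min
TDR = 2716 / 122 = 22.26


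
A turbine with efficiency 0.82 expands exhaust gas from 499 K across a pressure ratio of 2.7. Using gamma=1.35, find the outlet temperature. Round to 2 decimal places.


T_out = T_in * (1 - eta * (1 - PR^(-(gamma-1)/gamma)))
Exponent = -(1.35-1)/1.35 = -0.25925926
PR^exp = 2.7^(-0.25925926) = 0.77297411
Factor = 1 - 0.82*(1 - 0.77297411) = 0.81383877
T_out = 499 * 0.81383877 = 406.11 K


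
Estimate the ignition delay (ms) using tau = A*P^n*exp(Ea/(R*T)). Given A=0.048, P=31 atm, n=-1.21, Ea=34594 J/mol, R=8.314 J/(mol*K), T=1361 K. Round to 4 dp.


tau = A * P^n * exp(Ea/(R*T))
P^n = 31^(-1.21) = 0.01568384
Ea/(R*T) = 34594/(8.314*1361) = 3.057262
exp(Ea/(R*T)) = 21.269239
tau = 0.048 * 0.01568384 * 21.269239 = 0.0160 ms


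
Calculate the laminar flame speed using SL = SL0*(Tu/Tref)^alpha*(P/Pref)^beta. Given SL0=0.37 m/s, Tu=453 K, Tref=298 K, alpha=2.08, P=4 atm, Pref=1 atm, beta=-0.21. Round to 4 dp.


SL = SL0 * (Tu/Tref)^alpha * (P/Pref)^beta
T ratio = 453/298 = 1.52013423
(T ratio)^alpha = 1.52013423^2.08 = 2.389541
(P/Pref)^beta = 4^(-0.21) = 0.747425
SL = 0.37 * 2.389541 * 0.747425 = 0.6608 m/s


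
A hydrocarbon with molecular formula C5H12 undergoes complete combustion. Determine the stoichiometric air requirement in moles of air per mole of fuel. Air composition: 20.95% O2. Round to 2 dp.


Balanced combustion: C5H12 + 8 O2 -> 5 CO2 + 6 H2O
O2 needed = C + H/4 = 5 + 12/4 = 8.00 moles
Air moles = O2 / 0.2095 = 8.00 / 0.2095 = 38.19 moles air


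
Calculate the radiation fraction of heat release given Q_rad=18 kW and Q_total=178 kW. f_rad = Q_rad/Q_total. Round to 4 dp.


f_rad = Q_rad / Q_total
f_rad = 18 / 178 = 0.1011


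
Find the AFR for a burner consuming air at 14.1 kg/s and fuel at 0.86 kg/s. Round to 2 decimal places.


AFR = m_air / m_fuel
AFR = 14.1 / 0.86 = 16.40


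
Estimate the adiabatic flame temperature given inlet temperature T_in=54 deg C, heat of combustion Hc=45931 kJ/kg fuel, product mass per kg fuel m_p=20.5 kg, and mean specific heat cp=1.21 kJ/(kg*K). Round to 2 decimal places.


T_ad = T_in + Hc / (m_p * cp)
Denominator = 20.5 * 1.21 = 24.8050
Temperature rise = 45931 / 24.8050 = 1851.68 K
T_ad = 54 + 1851.68 = 1905.68 deg C


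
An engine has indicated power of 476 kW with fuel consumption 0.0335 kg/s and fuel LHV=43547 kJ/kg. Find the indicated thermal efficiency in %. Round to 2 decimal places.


eta_ith = (IP / (mf * LHV)) * 100
Denominator = 0.0335 * 43547 = 1458.8245 kW
eta_ith = (476 / 1458.8245) * 100 = 32.63%


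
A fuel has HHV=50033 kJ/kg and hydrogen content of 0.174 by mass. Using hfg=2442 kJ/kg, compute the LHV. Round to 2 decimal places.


LHV = HHV - hfg * 9 * H
Water correction = 2442 * 9 * 0.174 = 3824.172 kJ/kg
LHV = 50033 - 3824.172 = 46208.83 kJ/kg


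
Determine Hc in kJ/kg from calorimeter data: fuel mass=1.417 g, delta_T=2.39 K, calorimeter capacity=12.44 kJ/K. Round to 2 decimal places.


Hc = C_cal * delta_T / m_fuel
Q_released = 12.44 * 2.39 = 29.7316 kJ
m_fuel = 1.417 g = 1.417/1000 kg = 0.001417 kg
Hc = 29.7316 / 0.001417 = 20982.07 kJ/kg


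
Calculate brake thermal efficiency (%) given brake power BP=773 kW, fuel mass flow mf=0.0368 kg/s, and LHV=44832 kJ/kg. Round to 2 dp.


eta_BTE = (BP / (mf * LHV)) * 100
Denominator = 0.0368 * 44832 = 1649.8176 kW
eta_BTE = (773 / 1649.8176) * 100 = 46.85%


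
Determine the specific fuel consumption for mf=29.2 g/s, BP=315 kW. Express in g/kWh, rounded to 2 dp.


SFC = (mf / BP) * 3600
Rate = 29.2 / 315 = 0.092698 g/(s*kW)
SFC = 0.092698 * 3600 = 333.71 g/kWh


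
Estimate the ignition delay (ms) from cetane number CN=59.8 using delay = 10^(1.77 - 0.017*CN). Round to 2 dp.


delay = 10^(1.77 - 0.017*CN)
Exponent = 1.77 - 0.017*59.8 = 0.7534
delay = 10^0.7534 = 5.67 ms


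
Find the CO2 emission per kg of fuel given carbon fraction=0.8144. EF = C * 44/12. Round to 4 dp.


EF = C_frac * (M_CO2 / M_C)
EF = 0.8144 * (44/12)
EF = 0.8144 * 3.666667 = 2.9861 kg_CO2/kg_fuel


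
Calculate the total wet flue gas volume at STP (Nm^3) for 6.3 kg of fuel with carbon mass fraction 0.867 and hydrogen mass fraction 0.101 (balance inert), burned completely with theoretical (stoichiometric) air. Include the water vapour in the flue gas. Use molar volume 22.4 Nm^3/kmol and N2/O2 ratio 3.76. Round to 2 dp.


Per kg fuel: CO2 = (C/12 kmol)*22.4 = (0.867/12)*22.4 = 1.61840 Nm^3
Per kg fuel: H2O = (H/2 kmol)*22.4 = (0.101/2)*22.4 = 1.13120 Nm^3
O2 needed per kg fuel = C/12 + H/4 = 0.867/12 + 0.101/4 = 0.09750000 kmol
Per kg fuel: N2 = O2*3.76*22.4 = 0.09750000*3.76*22.4 = 8.21184 Nm^3
Total per kg = 1.61840 + 1.13120 + 8.21184 = 10.96144 Nm^3
Total = 10.96144 * 6.3 = 69.06 Nm^3


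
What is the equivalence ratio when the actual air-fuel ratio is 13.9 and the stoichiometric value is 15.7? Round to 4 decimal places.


phi = AFR_stoich / AFR_actual
phi = 15.7 / 13.9 = 1.1295


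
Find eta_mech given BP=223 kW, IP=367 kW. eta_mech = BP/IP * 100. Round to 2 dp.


eta_mech = (BP / IP) * 100
Ratio = 223 / 367 = 0.6076
eta_mech = 0.6076 * 100 = 60.76%


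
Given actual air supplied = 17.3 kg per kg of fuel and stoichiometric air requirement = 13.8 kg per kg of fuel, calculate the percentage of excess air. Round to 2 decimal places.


Excess air = actual - stoichiometric = 17.3 - 13.8 = 3.50 kg/kg fuel
Excess air % = (excess / stoich) * 100 = (3.50 / 13.8) * 100 = 25.36%


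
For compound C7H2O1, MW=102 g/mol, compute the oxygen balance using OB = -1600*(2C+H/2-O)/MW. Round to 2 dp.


OB = -1600 * (2C + H/2 - O) / MW
Inner = 2*7 + 2/2 - 1 = 14.00
OB = -1600 * 14.00 / 102 = -219.61%


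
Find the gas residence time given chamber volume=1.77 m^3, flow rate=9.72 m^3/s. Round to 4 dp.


tau = V / Q_flow
tau = 1.77 / 9.72 = 0.1821 s


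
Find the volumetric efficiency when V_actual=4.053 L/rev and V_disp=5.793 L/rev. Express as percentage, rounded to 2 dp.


eta_v = (V_actual / V_disp) * 100
Ratio = 4.053 / 5.793 = 0.6996
eta_v = 0.6996 * 100 = 69.96%


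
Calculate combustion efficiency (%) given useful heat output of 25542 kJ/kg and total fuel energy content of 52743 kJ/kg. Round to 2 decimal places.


Efficiency = (Q_useful / Q_fuel) * 100
Efficiency = (25542 / 52743) * 100
Efficiency = 0.4843 * 100 = 48.43%


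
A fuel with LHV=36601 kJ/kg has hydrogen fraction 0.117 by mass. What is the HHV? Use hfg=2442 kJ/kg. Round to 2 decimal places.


HHV = LHV + hfg * 9 * H
Water addition = 2442 * 9 * 0.117 = 2571.426 kJ/kg
HHV = 36601 + 2571.426 = 39172.43 kJ/kg


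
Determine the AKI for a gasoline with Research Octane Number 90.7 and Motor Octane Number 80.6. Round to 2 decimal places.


AKI = (RON + MON) / 2
AKI = (90.7 + 80.6) / 2
AKI = 171.3 / 2 = 85.65


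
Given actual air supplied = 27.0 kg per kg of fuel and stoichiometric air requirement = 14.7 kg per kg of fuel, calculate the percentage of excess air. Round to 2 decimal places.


Excess air = actual - stoichiometric = 27.0 - 14.7 = 12.30 kg/kg fuel
Excess air % = (excess / stoich) * 100 = (12.30 / 14.7) * 100 = 83.67%


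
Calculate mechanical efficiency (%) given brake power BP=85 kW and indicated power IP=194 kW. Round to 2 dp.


eta_mech = (BP / IP) * 100
Ratio = 85 / 194 = 0.4381
eta_mech = 0.4381 * 100 = 43.81%


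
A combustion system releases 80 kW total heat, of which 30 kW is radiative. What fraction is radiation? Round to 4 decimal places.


f_rad = Q_rad / Q_total
f_rad = 30 / 80 = 0.3750


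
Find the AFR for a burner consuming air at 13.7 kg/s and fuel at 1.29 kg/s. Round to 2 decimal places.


AFR = m_air / m_fuel
AFR = 13.7 / 1.29 = 10.62


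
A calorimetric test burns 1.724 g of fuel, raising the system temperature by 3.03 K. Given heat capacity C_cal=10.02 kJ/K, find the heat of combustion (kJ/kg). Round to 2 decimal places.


Hc = C_cal * delta_T / m_fuel
Q_released = 10.02 * 3.03 = 30.3606 kJ
m_fuel = 1.724 g = 1.724/1000 kg = 0.001724 kg
Hc = 30.3606 / 0.001724 = 17610.56 kJ/kg


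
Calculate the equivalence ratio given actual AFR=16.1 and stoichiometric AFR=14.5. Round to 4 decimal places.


phi = AFR_stoich / AFR_actual
phi = 14.5 / 16.1 = 0.9006


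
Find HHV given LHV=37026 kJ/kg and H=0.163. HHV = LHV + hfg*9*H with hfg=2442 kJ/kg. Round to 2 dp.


HHV = LHV + hfg * 9 * H
Water addition = 2442 * 9 * 0.163 = 3582.414 kJ/kg
HHV = 37026 + 3582.414 = 40608.41 kJ/kg


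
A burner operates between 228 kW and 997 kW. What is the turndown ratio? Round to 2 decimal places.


TDR = Q_max / Q_min
TDR = 997 / 228 = 4.37


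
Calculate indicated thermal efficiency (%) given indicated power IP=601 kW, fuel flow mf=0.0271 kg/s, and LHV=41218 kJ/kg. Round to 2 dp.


eta_ith = (IP / (mf * LHV)) * 100
Denominator = 0.0271 * 41218 = 1117.0078 kW
eta_ith = (601 / 1117.0078) * 100 = 53.80%


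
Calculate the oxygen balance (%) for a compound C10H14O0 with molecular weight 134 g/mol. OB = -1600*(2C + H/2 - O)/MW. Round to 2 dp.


OB = -1600 * (2C + H/2 - O) / MW
Inner = 2*10 + 14/2 - 0 = 27.00
OB = -1600 * 27.00 / 134 = -322.39%


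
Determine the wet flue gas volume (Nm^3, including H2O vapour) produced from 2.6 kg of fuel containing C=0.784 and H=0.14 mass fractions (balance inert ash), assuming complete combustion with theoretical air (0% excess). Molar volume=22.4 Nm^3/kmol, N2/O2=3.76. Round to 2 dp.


Per kg fuel: CO2 = (C/12 kmol)*22.4 = (0.784/12)*22.4 = 1.46347 Nm^3
Per kg fuel: H2O = (H/2 kmol)*22.4 = (0.14/2)*22.4 = 1.56800 Nm^3
O2 needed per kg fuel = C/12 + H/4 = 0.784/12 + 0.14/4 = 0.10033333 kmol
Per kg fuel: N2 = O2*3.76*22.4 = 0.10033333*3.76*22.4 = 8.45047 Nm^3
Total per kg = 1.46347 + 1.56800 + 8.45047 = 11.48194 Nm^3
Total = 11.48194 * 2.6 = 29.85 Nm^3


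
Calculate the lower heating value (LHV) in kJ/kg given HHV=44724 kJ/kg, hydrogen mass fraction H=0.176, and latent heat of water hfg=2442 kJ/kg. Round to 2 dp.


LHV = HHV - hfg * 9 * H
Water correction = 2442 * 9 * 0.176 = 3868.128 kJ/kg
LHV = 44724 - 3868.128 = 40855.87 kJ/kg


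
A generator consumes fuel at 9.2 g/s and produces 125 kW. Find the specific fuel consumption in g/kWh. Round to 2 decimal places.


SFC = (mf / BP) * 3600
Rate = 9.2 / 125 = 0.073600 g/(s*kW)
SFC = 0.073600 * 3600 = 264.96 g/kWh


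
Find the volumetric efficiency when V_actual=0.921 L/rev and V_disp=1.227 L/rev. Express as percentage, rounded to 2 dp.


eta_v = (V_actual / V_disp) * 100
Ratio = 0.921 / 1.227 = 0.7506
eta_v = 0.7506 * 100 = 75.06%


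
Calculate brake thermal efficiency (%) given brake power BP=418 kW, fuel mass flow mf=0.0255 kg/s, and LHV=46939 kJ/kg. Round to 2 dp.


eta_BTE = (BP / (mf * LHV)) * 100
Denominator = 0.0255 * 46939 = 1196.9445 kW
eta_BTE = (418 / 1196.9445) * 100 = 34.92%


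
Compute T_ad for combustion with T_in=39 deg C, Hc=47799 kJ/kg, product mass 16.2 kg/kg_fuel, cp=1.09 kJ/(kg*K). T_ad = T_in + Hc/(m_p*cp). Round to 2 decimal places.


T_ad = T_in + Hc / (m_p * cp)
Denominator = 16.2 * 1.09 = 17.6580
Temperature rise = 47799 / 17.6580 = 2706.93 K
T_ad = 39 + 2706.93 = 2745.93 deg C


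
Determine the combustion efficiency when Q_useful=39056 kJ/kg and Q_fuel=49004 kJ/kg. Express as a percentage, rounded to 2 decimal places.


Efficiency = (Q_useful / Q_fuel) * 100
Efficiency = (39056 / 49004) * 100
Efficiency = 0.7970 * 100 = 79.70%


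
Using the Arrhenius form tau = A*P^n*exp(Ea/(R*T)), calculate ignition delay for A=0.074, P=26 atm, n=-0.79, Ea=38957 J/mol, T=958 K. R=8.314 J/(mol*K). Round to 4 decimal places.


tau = A * P^n * exp(Ea/(R*T))
P^n = 26^(-0.79) = 0.07623792
Ea/(R*T) = 38957/(8.314*958) = 4.891139
exp(Ea/(R*T)) = 133.105051
tau = 0.074 * 0.07623792 * 133.105051 = 0.7509 ms


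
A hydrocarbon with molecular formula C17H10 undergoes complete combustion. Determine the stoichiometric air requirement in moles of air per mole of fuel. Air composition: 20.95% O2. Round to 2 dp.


Balanced combustion: C17H10 + 19.5 O2 -> 17 CO2 + 5 H2O
O2 needed = C + H/4 = 17 + 10/4 = 19.50 moles
Air moles = O2 / 0.2095 = 19.50 / 0.2095 = 93.08 moles air


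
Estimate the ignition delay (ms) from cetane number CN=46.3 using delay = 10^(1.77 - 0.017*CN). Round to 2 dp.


delay = 10^(1.77 - 0.017*CN)
Exponent = 1.77 - 0.017*46.3 = 0.9829
delay = 10^0.9829 = 9.61 ms


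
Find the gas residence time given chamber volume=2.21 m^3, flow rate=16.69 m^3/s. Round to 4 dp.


tau = V / Q_flow
tau = 2.21 / 16.69 = 0.1324 s


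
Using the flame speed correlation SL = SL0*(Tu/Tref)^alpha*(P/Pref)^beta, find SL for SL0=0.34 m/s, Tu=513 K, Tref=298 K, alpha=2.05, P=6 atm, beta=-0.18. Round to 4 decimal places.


SL = SL0 * (Tu/Tref)^alpha * (P/Pref)^beta
T ratio = 513/298 = 1.72147651
(T ratio)^alpha = 1.72147651^2.05 = 3.045070
(P/Pref)^beta = 6^(-0.18) = 0.724324
SL = 0.34 * 3.045070 * 0.724324 = 0.7499 m/s


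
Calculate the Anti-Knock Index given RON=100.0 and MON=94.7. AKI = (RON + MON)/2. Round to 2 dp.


AKI = (RON + MON) / 2
AKI = (100.0 + 94.7) / 2
AKI = 194.7 / 2 = 97.35


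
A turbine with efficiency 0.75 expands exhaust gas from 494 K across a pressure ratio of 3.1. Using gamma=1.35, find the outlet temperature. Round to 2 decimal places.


T_out = T_in * (1 - eta * (1 - PR^(-(gamma-1)/gamma)))
Exponent = -(1.35-1)/1.35 = -0.25925926
PR^exp = 3.1^(-0.25925926) = 0.74577862
Factor = 1 - 0.75*(1 - 0.74577862) = 0.80933397
T_out = 494 * 0.80933397 = 399.81 K


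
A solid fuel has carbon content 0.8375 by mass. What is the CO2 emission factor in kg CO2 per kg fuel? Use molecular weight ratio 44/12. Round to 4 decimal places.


EF = C_frac * (M_CO2 / M_C)
EF = 0.8375 * (44/12)
EF = 0.8375 * 3.666667 = 3.0708 kg_CO2/kg_fuel


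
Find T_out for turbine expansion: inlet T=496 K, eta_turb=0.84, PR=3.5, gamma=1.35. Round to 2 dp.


T_out = T_in * (1 - eta * (1 - PR^(-(gamma-1)/gamma)))
Exponent = -(1.35-1)/1.35 = -0.25925926
PR^exp = 3.5^(-0.25925926) = 0.72267881
Factor = 1 - 0.84*(1 - 0.72267881) = 0.76705020
T_out = 496 * 0.76705020 = 380.46 K


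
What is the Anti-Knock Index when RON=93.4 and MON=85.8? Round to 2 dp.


AKI = (RON + MON) / 2
AKI = (93.4 + 85.8) / 2
AKI = 179.2 / 2 = 89.60


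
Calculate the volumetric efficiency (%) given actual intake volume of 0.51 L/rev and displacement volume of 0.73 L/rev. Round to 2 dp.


eta_v = (V_actual / V_disp) * 100
Ratio = 0.51 / 0.73 = 0.6986
eta_v = 0.6986 * 100 = 69.86%


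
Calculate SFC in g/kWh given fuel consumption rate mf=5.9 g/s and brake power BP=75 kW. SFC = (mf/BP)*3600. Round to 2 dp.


SFC = (mf / BP) * 3600
Rate = 5.9 / 75 = 0.078667 g/(s*kW)
SFC = 0.078667 * 3600 = 283.20 g/kWh


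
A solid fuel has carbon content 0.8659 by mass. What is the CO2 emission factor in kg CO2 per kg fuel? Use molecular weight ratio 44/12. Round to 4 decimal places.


EF = C_frac * (M_CO2 / M_C)
EF = 0.8659 * (44/12)
EF = 0.8659 * 3.666667 = 3.1750 kg_CO2/kg_fuel


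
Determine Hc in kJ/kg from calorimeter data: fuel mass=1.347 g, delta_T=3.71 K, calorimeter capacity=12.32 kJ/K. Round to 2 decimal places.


Hc = C_cal * delta_T / m_fuel
Q_released = 12.32 * 3.71 = 45.7072 kJ
m_fuel = 1.347 g = 1.347/1000 kg = 0.001347 kg
Hc = 45.7072 / 0.001347 = 33932.59 kJ/kg


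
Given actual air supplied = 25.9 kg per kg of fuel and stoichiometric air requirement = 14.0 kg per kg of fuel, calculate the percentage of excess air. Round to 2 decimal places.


Excess air = actual - stoichiometric = 25.9 - 14.0 = 11.90 kg/kg fuel
Excess air % = (excess / stoich) * 100 = (11.90 / 14.0) * 100 = 85.00%


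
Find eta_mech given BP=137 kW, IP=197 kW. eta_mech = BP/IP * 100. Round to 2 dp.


eta_mech = (BP / IP) * 100
Ratio = 137 / 197 = 0.6954
eta_mech = 0.6954 * 100 = 69.54%


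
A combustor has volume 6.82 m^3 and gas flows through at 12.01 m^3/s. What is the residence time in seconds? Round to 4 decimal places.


tau = V / Q_flow
tau = 6.82 / 12.01 = 0.5679 s


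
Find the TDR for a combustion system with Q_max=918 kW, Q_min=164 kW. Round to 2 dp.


TDR = Q_max / Q_min
TDR = 918 / 164 = 5.60


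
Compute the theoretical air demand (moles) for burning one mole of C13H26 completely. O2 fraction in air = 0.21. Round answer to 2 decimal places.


Balanced combustion: C13H26 + 19.5 O2 -> 13 CO2 + 13 H2O
O2 needed = C + H/4 = 13 + 26/4 = 19.50 moles
Air moles = O2 / 0.21 = 19.50 / 0.21 = 92.86 moles air


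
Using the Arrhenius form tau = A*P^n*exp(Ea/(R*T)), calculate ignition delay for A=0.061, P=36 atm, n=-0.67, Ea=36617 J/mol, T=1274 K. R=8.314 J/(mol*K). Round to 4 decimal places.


tau = A * P^n * exp(Ea/(R*T))
P^n = 36^(-0.67) = 0.09063112
Ea/(R*T) = 36617/(8.314*1274) = 3.457031
exp(Ea/(R*T)) = 31.722662
tau = 0.061 * 0.09063112 * 31.722662 = 0.1754 ms


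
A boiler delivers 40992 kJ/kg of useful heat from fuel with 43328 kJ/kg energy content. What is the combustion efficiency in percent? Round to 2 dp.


Efficiency = (Q_useful / Q_fuel) * 100
Efficiency = (40992 / 43328) * 100
Efficiency = 0.9461 * 100 = 94.61%


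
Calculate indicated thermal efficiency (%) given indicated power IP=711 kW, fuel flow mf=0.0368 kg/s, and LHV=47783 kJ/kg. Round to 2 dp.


eta_ith = (IP / (mf * LHV)) * 100
Denominator = 0.0368 * 47783 = 1758.4144 kW
eta_ith = (711 / 1758.4144) * 100 = 40.43%


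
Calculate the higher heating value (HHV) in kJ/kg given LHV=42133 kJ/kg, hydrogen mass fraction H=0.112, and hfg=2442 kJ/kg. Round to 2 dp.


HHV = LHV + hfg * 9 * H
Water addition = 2442 * 9 * 0.112 = 2461.536 kJ/kg
HHV = 42133 + 2461.536 = 44594.54 kJ/kg


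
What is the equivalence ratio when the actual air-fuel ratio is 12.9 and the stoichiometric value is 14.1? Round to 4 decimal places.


phi = AFR_stoich / AFR_actual
phi = 14.1 / 12.9 = 1.0930


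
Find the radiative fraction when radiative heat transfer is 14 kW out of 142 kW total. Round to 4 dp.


f_rad = Q_rad / Q_total
f_rad = 14 / 142 = 0.0986


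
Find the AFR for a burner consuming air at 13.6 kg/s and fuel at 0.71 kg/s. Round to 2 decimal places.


AFR = m_air / m_fuel
AFR = 13.6 / 0.71 = 19.15


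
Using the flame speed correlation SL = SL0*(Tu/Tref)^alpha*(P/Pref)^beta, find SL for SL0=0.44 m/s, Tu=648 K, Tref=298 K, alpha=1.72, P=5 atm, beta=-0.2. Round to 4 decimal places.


SL = SL0 * (Tu/Tref)^alpha * (P/Pref)^beta
T ratio = 648/298 = 2.17449664
(T ratio)^alpha = 2.17449664^1.72 = 3.804145
(P/Pref)^beta = 5^(-0.2) = 0.724780
SL = 0.44 * 3.804145 * 0.724780 = 1.2132 m/s


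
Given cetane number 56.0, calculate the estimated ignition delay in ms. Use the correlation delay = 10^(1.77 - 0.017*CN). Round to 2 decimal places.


delay = 10^(1.77 - 0.017*CN)
Exponent = 1.77 - 0.017*56.0 = 0.8180
delay = 10^0.8180 = 6.58 ms


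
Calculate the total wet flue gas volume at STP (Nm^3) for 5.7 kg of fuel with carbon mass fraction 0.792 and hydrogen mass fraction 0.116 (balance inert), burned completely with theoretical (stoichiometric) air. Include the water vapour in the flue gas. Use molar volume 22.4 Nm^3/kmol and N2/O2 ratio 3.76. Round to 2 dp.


Per kg fuel: CO2 = (C/12 kmol)*22.4 = (0.792/12)*22.4 = 1.47840 Nm^3
Per kg fuel: H2O = (H/2 kmol)*22.4 = (0.116/2)*22.4 = 1.29920 Nm^3
O2 needed per kg fuel = C/12 + H/4 = 0.792/12 + 0.116/4 = 0.09500000 kmol
Per kg fuel: N2 = O2*3.76*22.4 = 0.09500000*3.76*22.4 = 8.00128 Nm^3
Total per kg = 1.47840 + 1.29920 + 8.00128 = 10.77888 Nm^3
Total = 10.77888 * 5.7 = 61.44 Nm^3


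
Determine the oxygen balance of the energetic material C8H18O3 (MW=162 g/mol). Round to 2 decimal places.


OB = -1600 * (2C + H/2 - O) / MW
Inner = 2*8 + 18/2 - 3 = 22.00
OB = -1600 * 22.00 / 162 = -217.28%


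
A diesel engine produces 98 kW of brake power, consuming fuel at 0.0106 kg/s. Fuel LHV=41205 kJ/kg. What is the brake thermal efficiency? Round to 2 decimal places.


eta_BTE = (BP / (mf * LHV)) * 100
Denominator = 0.0106 * 41205 = 436.7730 kW
eta_BTE = (98 / 436.7730) * 100 = 22.44%


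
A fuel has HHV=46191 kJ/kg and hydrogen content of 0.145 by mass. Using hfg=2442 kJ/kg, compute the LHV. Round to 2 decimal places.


LHV = HHV - hfg * 9 * H
Water correction = 2442 * 9 * 0.145 = 3186.810 kJ/kg
LHV = 46191 - 3186.810 = 43004.19 kJ/kg


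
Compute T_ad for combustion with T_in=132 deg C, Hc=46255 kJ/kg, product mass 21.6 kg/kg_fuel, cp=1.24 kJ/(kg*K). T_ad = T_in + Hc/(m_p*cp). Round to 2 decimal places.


T_ad = T_in + Hc / (m_p * cp)
Denominator = 21.6 * 1.24 = 26.7840
Temperature rise = 46255 / 26.7840 = 1726.96 K
T_ad = 132 + 1726.96 = 1858.96 deg C


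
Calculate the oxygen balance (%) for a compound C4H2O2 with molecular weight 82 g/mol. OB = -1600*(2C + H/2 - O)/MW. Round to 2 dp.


OB = -1600 * (2C + H/2 - O) / MW
Inner = 2*4 + 2/2 - 2 = 7.00
OB = -1600 * 7.00 / 82 = -136.59%


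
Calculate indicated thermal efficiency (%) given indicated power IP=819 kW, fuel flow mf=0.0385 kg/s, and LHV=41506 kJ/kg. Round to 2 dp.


eta_ith = (IP / (mf * LHV)) * 100
Denominator = 0.0385 * 41506 = 1597.9810 kW
eta_ith = (819 / 1597.9810) * 100 = 51.25%


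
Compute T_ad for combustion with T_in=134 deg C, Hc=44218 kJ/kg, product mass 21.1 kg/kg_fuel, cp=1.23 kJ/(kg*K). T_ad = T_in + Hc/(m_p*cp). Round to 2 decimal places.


T_ad = T_in + Hc / (m_p * cp)
Denominator = 21.1 * 1.23 = 25.9530
Temperature rise = 44218 / 25.9530 = 1703.77 K
T_ad = 134 + 1703.77 = 1837.77 deg C


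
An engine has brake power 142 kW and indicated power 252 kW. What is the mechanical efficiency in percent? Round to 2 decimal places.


eta_mech = (BP / IP) * 100
Ratio = 142 / 252 = 0.5635
eta_mech = 0.5635 * 100 = 56.35%


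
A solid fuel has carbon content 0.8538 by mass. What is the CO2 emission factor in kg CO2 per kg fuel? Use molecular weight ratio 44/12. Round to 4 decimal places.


EF = C_frac * (M_CO2 / M_C)
EF = 0.8538 * (44/12)
EF = 0.8538 * 3.666667 = 3.1306 kg_CO2/kg_fuel


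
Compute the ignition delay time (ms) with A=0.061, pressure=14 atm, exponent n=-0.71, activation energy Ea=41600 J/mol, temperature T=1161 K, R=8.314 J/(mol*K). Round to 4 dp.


tau = A * P^n * exp(Ea/(R*T))
P^n = 14^(-0.71) = 0.15354974
Ea/(R*T) = 41600/(8.314*1161) = 4.309740
exp(Ea/(R*T)) = 74.421152
tau = 0.061 * 0.15354974 * 74.421152 = 0.6971 ms


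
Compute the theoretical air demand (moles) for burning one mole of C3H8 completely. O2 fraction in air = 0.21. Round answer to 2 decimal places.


Balanced combustion: C3H8 + 5 O2 -> 3 CO2 + 4 H2O
O2 needed = C + H/4 = 3 + 8/4 = 5.00 moles
Air moles = O2 / 0.21 = 5.00 / 0.21 = 23.81 moles air


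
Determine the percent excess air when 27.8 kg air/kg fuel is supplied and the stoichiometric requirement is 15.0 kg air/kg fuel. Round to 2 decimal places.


Excess air = actual - stoichiometric = 27.8 - 15.0 = 12.80 kg/kg fuel
Excess air % = (excess / stoich) * 100 = (12.80 / 15.0) * 100 = 85.33%


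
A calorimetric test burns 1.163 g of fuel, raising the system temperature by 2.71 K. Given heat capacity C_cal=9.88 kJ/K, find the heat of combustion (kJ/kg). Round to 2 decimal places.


Hc = C_cal * delta_T / m_fuel
Q_released = 9.88 * 2.71 = 26.7748 kJ
m_fuel = 1.163 g = 1.163/1000 kg = 0.001163 kg
Hc = 26.7748 / 0.001163 = 23022.18 kJ/kg


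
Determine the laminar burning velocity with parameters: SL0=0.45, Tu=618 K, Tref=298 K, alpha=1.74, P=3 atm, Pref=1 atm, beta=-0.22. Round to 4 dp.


SL = SL0 * (Tu/Tref)^alpha * (P/Pref)^beta
T ratio = 618/298 = 2.07382550
(T ratio)^alpha = 2.07382550^1.74 = 3.557817
(P/Pref)^beta = 3^(-0.22) = 0.785296
SL = 0.45 * 3.557817 * 0.785296 = 1.2573 m/s


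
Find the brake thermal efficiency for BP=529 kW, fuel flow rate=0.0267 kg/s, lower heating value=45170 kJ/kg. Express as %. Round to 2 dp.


eta_BTE = (BP / (mf * LHV)) * 100
Denominator = 0.0267 * 45170 = 1206.0390 kW
eta_BTE = (529 / 1206.0390) * 100 = 43.86%


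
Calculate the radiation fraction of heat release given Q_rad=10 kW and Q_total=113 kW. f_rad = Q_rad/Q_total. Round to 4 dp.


f_rad = Q_rad / Q_total
f_rad = 10 / 113 = 0.0885


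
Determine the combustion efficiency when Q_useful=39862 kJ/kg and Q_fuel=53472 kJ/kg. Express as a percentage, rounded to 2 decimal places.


Efficiency = (Q_useful / Q_fuel) * 100
Efficiency = (39862 / 53472) * 100
Efficiency = 0.7455 * 100 = 74.55%


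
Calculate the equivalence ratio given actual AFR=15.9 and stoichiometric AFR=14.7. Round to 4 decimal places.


phi = AFR_stoich / AFR_actual
phi = 14.7 / 15.9 = 0.9245


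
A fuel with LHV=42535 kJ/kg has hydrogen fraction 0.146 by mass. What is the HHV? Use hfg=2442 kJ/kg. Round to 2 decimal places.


HHV = LHV + hfg * 9 * H
Water addition = 2442 * 9 * 0.146 = 3208.788 kJ/kg
HHV = 42535 + 3208.788 = 45743.79 kJ/kg


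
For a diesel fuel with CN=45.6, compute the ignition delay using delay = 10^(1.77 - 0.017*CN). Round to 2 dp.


delay = 10^(1.77 - 0.017*CN)
Exponent = 1.77 - 0.017*45.6 = 0.9948
delay = 10^0.9948 = 9.88 ms


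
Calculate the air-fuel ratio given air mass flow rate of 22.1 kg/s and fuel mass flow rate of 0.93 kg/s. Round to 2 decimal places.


AFR = m_air / m_fuel
AFR = 22.1 / 0.93 = 23.76


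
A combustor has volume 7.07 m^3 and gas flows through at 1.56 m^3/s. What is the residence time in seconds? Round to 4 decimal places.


tau = V / Q_flow
tau = 7.07 / 1.56 = 4.5321 s


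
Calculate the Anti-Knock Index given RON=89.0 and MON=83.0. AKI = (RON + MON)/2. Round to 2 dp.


AKI = (RON + MON) / 2
AKI = (89.0 + 83.0) / 2
AKI = 172.0 / 2 = 86.00


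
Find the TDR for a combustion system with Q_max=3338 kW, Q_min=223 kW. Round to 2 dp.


TDR = Q_max / Q_min
TDR = 3338 / 223 = 14.97


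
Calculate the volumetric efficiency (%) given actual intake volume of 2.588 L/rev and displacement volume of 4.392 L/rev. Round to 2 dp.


eta_v = (V_actual / V_disp) * 100
Ratio = 2.588 / 4.392 = 0.5893
eta_v = 0.5893 * 100 = 58.93%


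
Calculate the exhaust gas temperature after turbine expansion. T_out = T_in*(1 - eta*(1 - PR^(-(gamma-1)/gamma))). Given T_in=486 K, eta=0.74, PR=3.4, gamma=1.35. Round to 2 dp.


T_out = T_in * (1 - eta * (1 - PR^(-(gamma-1)/gamma)))
Exponent = -(1.35-1)/1.35 = -0.25925926
PR^exp = 3.4^(-0.25925926) = 0.72813041
Factor = 1 - 0.74*(1 - 0.72813041) = 0.79881650
T_out = 486 * 0.79881650 = 388.22 K


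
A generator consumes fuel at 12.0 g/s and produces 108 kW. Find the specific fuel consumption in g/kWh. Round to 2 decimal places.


SFC = (mf / BP) * 3600
Rate = 12.0 / 108 = 0.111111 g/(s*kW)
SFC = 0.111111 * 3600 = 400.00 g/kWh


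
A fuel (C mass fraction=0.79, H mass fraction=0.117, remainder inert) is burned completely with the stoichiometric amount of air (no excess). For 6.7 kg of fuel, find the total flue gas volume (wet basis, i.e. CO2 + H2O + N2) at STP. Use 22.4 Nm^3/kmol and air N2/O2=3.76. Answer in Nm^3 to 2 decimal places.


Per kg fuel: CO2 = (C/12 kmol)*22.4 = (0.79/12)*22.4 = 1.47467 Nm^3
Per kg fuel: H2O = (H/2 kmol)*22.4 = (0.117/2)*22.4 = 1.31040 Nm^3
O2 needed per kg fuel = C/12 + H/4 = 0.79/12 + 0.117/4 = 0.09508333 kmol
Per kg fuel: N2 = O2*3.76*22.4 = 0.09508333*3.76*22.4 = 8.00830 Nm^3
Total per kg = 1.47467 + 1.31040 + 8.00830 = 10.79337 Nm^3
Total = 10.79337 * 6.7 = 72.32 Nm^3


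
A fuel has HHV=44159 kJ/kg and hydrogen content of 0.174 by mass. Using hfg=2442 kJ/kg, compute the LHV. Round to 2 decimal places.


LHV = HHV - hfg * 9 * H
Water correction = 2442 * 9 * 0.174 = 3824.172 kJ/kg
LHV = 44159 - 3824.172 = 40334.83 kJ/kg


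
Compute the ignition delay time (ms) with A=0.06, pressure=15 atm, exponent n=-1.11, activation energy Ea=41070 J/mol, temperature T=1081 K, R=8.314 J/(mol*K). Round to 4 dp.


tau = A * P^n * exp(Ea/(R*T))
P^n = 15^(-1.11) = 0.04949242
Ea/(R*T) = 41070/(8.314*1081) = 4.569714
exp(Ea/(R*T)) = 96.516470
tau = 0.06 * 0.04949242 * 96.516470 = 0.2866 ms


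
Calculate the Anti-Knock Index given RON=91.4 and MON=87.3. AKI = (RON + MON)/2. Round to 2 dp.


AKI = (RON + MON) / 2
AKI = (91.4 + 87.3) / 2
AKI = 178.7 / 2 = 89.35


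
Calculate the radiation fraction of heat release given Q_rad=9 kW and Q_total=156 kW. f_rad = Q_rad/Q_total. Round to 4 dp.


f_rad = Q_rad / Q_total
f_rad = 9 / 156 = 0.0577


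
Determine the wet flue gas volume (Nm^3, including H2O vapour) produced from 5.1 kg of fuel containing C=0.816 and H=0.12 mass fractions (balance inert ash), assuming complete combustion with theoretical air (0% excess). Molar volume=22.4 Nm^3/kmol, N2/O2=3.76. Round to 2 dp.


Per kg fuel: CO2 = (C/12 kmol)*22.4 = (0.816/12)*22.4 = 1.52320 Nm^3
Per kg fuel: H2O = (H/2 kmol)*22.4 = (0.12/2)*22.4 = 1.34400 Nm^3
O2 needed per kg fuel = C/12 + H/4 = 0.816/12 + 0.12/4 = 0.09800000 kmol
Per kg fuel: N2 = O2*3.76*22.4 = 0.09800000*3.76*22.4 = 8.25395 Nm^3
Total per kg = 1.52320 + 1.34400 + 8.25395 = 11.12115 Nm^3
Total = 11.12115 * 5.1 = 56.72 Nm^3


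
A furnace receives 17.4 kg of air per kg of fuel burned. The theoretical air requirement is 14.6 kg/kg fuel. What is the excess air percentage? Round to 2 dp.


Excess air = actual - stoichiometric = 17.4 - 14.6 = 2.80 kg/kg fuel
Excess air % = (excess / stoich) * 100 = (2.80 / 14.6) * 100 = 19.18%


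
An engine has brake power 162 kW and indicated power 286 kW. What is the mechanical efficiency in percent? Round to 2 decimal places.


eta_mech = (BP / IP) * 100
Ratio = 162 / 286 = 0.5664
eta_mech = 0.5664 * 100 = 56.64%


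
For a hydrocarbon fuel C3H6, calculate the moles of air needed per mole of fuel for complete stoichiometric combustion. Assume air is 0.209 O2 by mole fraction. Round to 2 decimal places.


Balanced combustion: C3H6 + 4.5 O2 -> 3 CO2 + 3 H2O
O2 needed = C + H/4 = 3 + 6/4 = 4.50 moles
Air moles = O2 / 0.209 = 4.50 / 0.209 = 21.53 moles air


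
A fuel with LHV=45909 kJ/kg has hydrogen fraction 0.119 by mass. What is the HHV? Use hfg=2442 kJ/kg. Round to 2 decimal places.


HHV = LHV + hfg * 9 * H
Water addition = 2442 * 9 * 0.119 = 2615.382 kJ/kg
HHV = 45909 + 2615.382 = 48524.38 kJ/kg


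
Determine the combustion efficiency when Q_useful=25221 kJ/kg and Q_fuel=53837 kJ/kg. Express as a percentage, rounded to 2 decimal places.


Efficiency = (Q_useful / Q_fuel) * 100
Efficiency = (25221 / 53837) * 100
Efficiency = 0.4685 * 100 = 46.85%


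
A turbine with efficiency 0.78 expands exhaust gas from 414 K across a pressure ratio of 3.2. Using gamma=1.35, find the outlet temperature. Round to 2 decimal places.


T_out = T_in * (1 - eta * (1 - PR^(-(gamma-1)/gamma)))
Exponent = -(1.35-1)/1.35 = -0.25925926
PR^exp = 3.2^(-0.25925926) = 0.73966521
Factor = 1 - 0.78*(1 - 0.73966521) = 0.79693886
T_out = 414 * 0.79693886 = 329.93 K
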